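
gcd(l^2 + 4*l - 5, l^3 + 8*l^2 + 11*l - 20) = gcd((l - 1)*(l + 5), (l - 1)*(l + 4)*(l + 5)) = l^2 + 4*l - 5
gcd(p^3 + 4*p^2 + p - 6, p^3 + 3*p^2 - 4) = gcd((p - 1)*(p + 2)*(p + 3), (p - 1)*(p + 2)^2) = p^2 + p - 2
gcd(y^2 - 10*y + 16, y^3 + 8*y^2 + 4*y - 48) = y - 2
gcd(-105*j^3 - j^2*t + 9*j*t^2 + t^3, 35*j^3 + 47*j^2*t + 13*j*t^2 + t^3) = 35*j^2 + 12*j*t + t^2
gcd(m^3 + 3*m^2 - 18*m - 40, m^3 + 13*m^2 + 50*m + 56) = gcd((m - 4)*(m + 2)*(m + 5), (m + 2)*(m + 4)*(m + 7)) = m + 2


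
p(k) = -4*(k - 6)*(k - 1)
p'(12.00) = -68.00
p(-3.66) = -180.06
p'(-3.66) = 57.28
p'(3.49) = 0.08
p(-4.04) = -202.41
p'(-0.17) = 29.36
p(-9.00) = -600.00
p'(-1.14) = 37.12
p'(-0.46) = 31.68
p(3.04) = 24.15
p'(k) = 28 - 8*k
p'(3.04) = 3.68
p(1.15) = 2.91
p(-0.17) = -28.88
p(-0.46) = -37.73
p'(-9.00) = 100.00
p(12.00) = -264.00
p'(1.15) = 18.80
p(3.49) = 25.00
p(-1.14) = -61.12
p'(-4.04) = 60.32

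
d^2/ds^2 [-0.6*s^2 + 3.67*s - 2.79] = -1.20000000000000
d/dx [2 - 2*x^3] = -6*x^2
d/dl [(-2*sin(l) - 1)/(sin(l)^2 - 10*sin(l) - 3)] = 2*(sin(l)^2 + sin(l) - 2)*cos(l)/(sin(l)^2 - 10*sin(l) - 3)^2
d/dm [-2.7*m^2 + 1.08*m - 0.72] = 1.08 - 5.4*m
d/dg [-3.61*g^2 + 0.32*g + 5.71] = 0.32 - 7.22*g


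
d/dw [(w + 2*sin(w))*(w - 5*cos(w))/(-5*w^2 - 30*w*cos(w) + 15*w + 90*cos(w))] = ((w + 2*sin(w))*(w - 5*cos(w))*(-6*w*sin(w) + 2*w + 18*sin(w) + 6*cos(w) - 3) - ((w + 2*sin(w))*(5*sin(w) + 1) + (w - 5*cos(w))*(2*cos(w) + 1))*(w^2 + 6*w*cos(w) - 3*w - 18*cos(w)))/(5*(w - 3)^2*(w + 6*cos(w))^2)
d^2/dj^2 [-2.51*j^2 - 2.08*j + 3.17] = -5.02000000000000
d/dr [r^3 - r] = 3*r^2 - 1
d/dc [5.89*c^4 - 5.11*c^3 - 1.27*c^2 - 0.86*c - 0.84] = 23.56*c^3 - 15.33*c^2 - 2.54*c - 0.86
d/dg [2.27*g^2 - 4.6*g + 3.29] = 4.54*g - 4.6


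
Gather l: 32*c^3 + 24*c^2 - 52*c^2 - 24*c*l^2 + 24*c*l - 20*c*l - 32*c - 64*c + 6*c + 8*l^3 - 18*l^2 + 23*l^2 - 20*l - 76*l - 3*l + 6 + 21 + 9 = 32*c^3 - 28*c^2 - 90*c + 8*l^3 + l^2*(5 - 24*c) + l*(4*c - 99) + 36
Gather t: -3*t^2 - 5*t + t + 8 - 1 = -3*t^2 - 4*t + 7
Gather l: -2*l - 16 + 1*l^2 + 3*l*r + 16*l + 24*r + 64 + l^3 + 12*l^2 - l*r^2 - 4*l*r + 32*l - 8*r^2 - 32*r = l^3 + 13*l^2 + l*(-r^2 - r + 46) - 8*r^2 - 8*r + 48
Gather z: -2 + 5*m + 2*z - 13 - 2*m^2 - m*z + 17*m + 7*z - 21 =-2*m^2 + 22*m + z*(9 - m) - 36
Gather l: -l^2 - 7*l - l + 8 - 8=-l^2 - 8*l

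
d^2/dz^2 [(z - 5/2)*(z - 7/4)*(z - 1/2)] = 6*z - 19/2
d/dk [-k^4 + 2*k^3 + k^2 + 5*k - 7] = -4*k^3 + 6*k^2 + 2*k + 5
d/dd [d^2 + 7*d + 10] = 2*d + 7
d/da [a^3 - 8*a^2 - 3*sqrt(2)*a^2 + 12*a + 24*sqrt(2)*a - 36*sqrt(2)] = 3*a^2 - 16*a - 6*sqrt(2)*a + 12 + 24*sqrt(2)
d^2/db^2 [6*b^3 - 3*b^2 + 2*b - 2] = 36*b - 6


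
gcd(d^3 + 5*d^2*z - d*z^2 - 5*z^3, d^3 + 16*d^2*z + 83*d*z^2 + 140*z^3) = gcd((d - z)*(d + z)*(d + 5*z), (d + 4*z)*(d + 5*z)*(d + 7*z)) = d + 5*z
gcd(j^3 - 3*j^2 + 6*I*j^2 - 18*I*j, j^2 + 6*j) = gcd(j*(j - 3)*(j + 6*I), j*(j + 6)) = j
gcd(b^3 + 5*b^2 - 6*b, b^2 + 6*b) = b^2 + 6*b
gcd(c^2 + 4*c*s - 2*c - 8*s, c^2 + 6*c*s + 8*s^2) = c + 4*s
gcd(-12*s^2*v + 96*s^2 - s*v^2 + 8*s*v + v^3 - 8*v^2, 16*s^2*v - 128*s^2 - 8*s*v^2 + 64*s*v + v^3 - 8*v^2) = 4*s*v - 32*s - v^2 + 8*v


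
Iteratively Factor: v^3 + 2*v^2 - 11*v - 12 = (v - 3)*(v^2 + 5*v + 4) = (v - 3)*(v + 4)*(v + 1)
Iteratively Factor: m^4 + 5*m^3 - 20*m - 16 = (m + 1)*(m^3 + 4*m^2 - 4*m - 16) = (m - 2)*(m + 1)*(m^2 + 6*m + 8) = (m - 2)*(m + 1)*(m + 4)*(m + 2)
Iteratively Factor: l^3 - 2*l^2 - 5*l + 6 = (l + 2)*(l^2 - 4*l + 3) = (l - 1)*(l + 2)*(l - 3)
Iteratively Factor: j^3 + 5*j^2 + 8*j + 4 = (j + 2)*(j^2 + 3*j + 2) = (j + 1)*(j + 2)*(j + 2)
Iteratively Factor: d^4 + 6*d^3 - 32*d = (d + 4)*(d^3 + 2*d^2 - 8*d) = d*(d + 4)*(d^2 + 2*d - 8) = d*(d + 4)^2*(d - 2)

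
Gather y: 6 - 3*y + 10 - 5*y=16 - 8*y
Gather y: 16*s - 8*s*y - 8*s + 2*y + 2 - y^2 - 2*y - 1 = -8*s*y + 8*s - y^2 + 1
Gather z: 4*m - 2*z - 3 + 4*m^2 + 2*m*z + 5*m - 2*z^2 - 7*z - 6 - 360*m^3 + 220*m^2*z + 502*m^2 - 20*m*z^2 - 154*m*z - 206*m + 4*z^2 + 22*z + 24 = -360*m^3 + 506*m^2 - 197*m + z^2*(2 - 20*m) + z*(220*m^2 - 152*m + 13) + 15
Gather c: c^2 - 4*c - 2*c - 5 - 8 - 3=c^2 - 6*c - 16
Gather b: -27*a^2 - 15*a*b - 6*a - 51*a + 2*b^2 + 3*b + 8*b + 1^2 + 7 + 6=-27*a^2 - 57*a + 2*b^2 + b*(11 - 15*a) + 14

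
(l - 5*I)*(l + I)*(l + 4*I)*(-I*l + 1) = -I*l^4 + l^3 - 21*I*l^2 + 41*l + 20*I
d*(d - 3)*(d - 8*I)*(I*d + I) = I*d^4 + 8*d^3 - 2*I*d^3 - 16*d^2 - 3*I*d^2 - 24*d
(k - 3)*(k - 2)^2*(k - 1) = k^4 - 8*k^3 + 23*k^2 - 28*k + 12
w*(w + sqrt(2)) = w^2 + sqrt(2)*w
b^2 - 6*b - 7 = (b - 7)*(b + 1)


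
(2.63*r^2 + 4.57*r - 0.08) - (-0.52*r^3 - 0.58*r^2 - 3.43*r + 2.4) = 0.52*r^3 + 3.21*r^2 + 8.0*r - 2.48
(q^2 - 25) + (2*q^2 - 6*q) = 3*q^2 - 6*q - 25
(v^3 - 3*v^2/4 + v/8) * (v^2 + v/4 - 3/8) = v^5 - v^4/2 - 7*v^3/16 + 5*v^2/16 - 3*v/64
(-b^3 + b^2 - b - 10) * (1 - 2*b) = 2*b^4 - 3*b^3 + 3*b^2 + 19*b - 10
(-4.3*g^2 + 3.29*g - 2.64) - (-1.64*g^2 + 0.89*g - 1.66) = -2.66*g^2 + 2.4*g - 0.98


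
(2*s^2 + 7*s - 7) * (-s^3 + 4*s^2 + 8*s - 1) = -2*s^5 + s^4 + 51*s^3 + 26*s^2 - 63*s + 7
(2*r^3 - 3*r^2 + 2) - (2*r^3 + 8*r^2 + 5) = -11*r^2 - 3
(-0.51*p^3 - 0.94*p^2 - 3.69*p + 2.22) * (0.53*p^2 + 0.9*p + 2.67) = -0.2703*p^5 - 0.9572*p^4 - 4.1634*p^3 - 4.6542*p^2 - 7.8543*p + 5.9274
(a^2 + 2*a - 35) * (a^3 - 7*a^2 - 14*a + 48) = a^5 - 5*a^4 - 63*a^3 + 265*a^2 + 586*a - 1680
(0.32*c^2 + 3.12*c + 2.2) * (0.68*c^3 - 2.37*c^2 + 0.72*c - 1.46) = 0.2176*c^5 + 1.3632*c^4 - 5.668*c^3 - 3.4348*c^2 - 2.9712*c - 3.212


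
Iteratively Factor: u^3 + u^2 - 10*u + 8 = (u + 4)*(u^2 - 3*u + 2) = (u - 2)*(u + 4)*(u - 1)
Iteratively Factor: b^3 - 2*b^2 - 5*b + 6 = (b + 2)*(b^2 - 4*b + 3) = (b - 1)*(b + 2)*(b - 3)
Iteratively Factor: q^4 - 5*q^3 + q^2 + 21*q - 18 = (q - 3)*(q^3 - 2*q^2 - 5*q + 6) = (q - 3)^2*(q^2 + q - 2) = (q - 3)^2*(q - 1)*(q + 2)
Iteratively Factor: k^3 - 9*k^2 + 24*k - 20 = (k - 5)*(k^2 - 4*k + 4) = (k - 5)*(k - 2)*(k - 2)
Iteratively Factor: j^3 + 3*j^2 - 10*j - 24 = (j + 2)*(j^2 + j - 12) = (j + 2)*(j + 4)*(j - 3)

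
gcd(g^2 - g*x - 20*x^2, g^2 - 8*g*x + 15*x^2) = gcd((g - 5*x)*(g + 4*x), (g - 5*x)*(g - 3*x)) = -g + 5*x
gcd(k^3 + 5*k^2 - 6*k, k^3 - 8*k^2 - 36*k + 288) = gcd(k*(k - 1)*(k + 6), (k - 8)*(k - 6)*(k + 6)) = k + 6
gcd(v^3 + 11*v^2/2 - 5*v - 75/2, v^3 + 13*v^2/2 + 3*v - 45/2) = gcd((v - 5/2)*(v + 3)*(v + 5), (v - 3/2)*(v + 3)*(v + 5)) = v^2 + 8*v + 15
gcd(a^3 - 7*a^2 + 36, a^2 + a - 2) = a + 2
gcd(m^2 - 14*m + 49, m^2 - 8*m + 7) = m - 7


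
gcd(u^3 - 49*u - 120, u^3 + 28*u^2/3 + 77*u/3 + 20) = u^2 + 8*u + 15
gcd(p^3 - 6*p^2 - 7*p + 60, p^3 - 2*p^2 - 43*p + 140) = p^2 - 9*p + 20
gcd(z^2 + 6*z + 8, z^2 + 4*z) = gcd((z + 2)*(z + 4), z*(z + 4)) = z + 4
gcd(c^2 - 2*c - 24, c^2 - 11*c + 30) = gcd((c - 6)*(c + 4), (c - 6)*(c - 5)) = c - 6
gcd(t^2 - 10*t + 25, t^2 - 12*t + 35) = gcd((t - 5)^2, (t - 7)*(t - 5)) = t - 5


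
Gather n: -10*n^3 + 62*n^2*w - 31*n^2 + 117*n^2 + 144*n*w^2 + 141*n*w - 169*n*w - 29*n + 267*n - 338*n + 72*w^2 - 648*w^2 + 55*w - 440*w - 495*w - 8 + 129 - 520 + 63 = -10*n^3 + n^2*(62*w + 86) + n*(144*w^2 - 28*w - 100) - 576*w^2 - 880*w - 336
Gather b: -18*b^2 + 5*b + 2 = -18*b^2 + 5*b + 2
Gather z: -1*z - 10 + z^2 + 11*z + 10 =z^2 + 10*z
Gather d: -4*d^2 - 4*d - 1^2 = -4*d^2 - 4*d - 1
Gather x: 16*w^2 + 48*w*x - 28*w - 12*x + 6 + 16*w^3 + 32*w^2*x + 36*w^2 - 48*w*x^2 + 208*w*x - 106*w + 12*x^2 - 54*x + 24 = 16*w^3 + 52*w^2 - 134*w + x^2*(12 - 48*w) + x*(32*w^2 + 256*w - 66) + 30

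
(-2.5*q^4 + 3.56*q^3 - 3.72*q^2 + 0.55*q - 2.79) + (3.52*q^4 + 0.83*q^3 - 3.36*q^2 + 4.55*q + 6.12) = 1.02*q^4 + 4.39*q^3 - 7.08*q^2 + 5.1*q + 3.33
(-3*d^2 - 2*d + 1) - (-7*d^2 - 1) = 4*d^2 - 2*d + 2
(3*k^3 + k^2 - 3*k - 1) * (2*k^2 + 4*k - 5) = 6*k^5 + 14*k^4 - 17*k^3 - 19*k^2 + 11*k + 5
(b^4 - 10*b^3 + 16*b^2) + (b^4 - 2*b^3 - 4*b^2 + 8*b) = 2*b^4 - 12*b^3 + 12*b^2 + 8*b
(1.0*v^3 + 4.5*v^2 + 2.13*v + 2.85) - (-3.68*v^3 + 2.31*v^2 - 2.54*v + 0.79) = 4.68*v^3 + 2.19*v^2 + 4.67*v + 2.06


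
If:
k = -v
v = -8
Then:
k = 8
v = -8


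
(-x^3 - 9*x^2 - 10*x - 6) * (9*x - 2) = -9*x^4 - 79*x^3 - 72*x^2 - 34*x + 12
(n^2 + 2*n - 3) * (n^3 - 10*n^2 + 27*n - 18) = n^5 - 8*n^4 + 4*n^3 + 66*n^2 - 117*n + 54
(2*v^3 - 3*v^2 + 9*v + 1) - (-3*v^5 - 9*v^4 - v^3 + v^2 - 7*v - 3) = 3*v^5 + 9*v^4 + 3*v^3 - 4*v^2 + 16*v + 4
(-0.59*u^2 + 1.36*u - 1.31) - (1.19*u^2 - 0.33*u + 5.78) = -1.78*u^2 + 1.69*u - 7.09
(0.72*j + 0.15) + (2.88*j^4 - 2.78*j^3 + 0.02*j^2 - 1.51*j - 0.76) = 2.88*j^4 - 2.78*j^3 + 0.02*j^2 - 0.79*j - 0.61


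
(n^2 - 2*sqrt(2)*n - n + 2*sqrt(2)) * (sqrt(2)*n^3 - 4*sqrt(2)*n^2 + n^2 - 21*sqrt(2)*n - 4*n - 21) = sqrt(2)*n^5 - 5*sqrt(2)*n^4 - 3*n^4 - 19*sqrt(2)*n^3 + 15*n^3 + 31*sqrt(2)*n^2 + 51*n^2 - 63*n + 34*sqrt(2)*n - 42*sqrt(2)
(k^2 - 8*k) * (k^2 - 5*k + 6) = k^4 - 13*k^3 + 46*k^2 - 48*k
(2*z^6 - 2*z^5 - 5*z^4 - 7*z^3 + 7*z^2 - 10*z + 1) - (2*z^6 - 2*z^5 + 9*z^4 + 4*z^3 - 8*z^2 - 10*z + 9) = -14*z^4 - 11*z^3 + 15*z^2 - 8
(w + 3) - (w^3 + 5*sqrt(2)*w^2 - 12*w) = -w^3 - 5*sqrt(2)*w^2 + 13*w + 3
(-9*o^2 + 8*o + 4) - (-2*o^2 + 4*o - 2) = -7*o^2 + 4*o + 6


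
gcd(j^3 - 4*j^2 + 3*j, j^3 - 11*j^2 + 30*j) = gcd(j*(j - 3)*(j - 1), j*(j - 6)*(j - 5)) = j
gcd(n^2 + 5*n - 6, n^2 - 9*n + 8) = n - 1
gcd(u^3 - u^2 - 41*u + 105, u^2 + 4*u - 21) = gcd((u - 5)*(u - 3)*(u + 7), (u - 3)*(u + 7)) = u^2 + 4*u - 21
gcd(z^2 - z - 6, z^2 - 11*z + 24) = z - 3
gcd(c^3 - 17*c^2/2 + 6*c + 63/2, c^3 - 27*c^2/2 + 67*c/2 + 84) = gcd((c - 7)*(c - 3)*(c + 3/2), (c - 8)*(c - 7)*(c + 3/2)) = c^2 - 11*c/2 - 21/2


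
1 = 1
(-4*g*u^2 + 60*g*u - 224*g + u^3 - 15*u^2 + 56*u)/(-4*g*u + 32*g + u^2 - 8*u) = u - 7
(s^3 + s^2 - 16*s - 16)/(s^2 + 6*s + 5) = (s^2 - 16)/(s + 5)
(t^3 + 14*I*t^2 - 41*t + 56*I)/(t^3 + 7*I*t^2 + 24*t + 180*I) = (t^3 + 14*I*t^2 - 41*t + 56*I)/(t^3 + 7*I*t^2 + 24*t + 180*I)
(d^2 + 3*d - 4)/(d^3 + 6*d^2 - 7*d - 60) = (d - 1)/(d^2 + 2*d - 15)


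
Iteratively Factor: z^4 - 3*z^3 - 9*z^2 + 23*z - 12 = (z - 1)*(z^3 - 2*z^2 - 11*z + 12) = (z - 4)*(z - 1)*(z^2 + 2*z - 3) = (z - 4)*(z - 1)*(z + 3)*(z - 1)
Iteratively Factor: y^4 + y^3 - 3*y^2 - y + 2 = (y + 2)*(y^3 - y^2 - y + 1) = (y + 1)*(y + 2)*(y^2 - 2*y + 1) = (y - 1)*(y + 1)*(y + 2)*(y - 1)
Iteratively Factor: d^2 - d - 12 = (d + 3)*(d - 4)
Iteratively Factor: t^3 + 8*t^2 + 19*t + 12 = (t + 3)*(t^2 + 5*t + 4) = (t + 3)*(t + 4)*(t + 1)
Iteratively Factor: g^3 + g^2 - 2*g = (g + 2)*(g^2 - g) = g*(g + 2)*(g - 1)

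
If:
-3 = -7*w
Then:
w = 3/7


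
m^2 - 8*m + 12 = (m - 6)*(m - 2)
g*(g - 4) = g^2 - 4*g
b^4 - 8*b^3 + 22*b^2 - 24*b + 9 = (b - 3)^2*(b - 1)^2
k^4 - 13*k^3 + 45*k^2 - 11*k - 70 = (k - 7)*(k - 5)*(k - 2)*(k + 1)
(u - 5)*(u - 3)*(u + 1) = u^3 - 7*u^2 + 7*u + 15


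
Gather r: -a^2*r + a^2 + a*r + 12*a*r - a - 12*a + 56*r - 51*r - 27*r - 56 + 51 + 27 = a^2 - 13*a + r*(-a^2 + 13*a - 22) + 22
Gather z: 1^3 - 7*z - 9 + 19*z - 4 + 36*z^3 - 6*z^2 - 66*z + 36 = 36*z^3 - 6*z^2 - 54*z + 24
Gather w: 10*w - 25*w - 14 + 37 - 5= 18 - 15*w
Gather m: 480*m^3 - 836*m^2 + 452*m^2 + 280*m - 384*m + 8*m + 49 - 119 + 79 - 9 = 480*m^3 - 384*m^2 - 96*m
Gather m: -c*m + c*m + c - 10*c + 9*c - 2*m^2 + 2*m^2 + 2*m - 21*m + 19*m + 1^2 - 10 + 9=0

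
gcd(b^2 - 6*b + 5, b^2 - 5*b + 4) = b - 1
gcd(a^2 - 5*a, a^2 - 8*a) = a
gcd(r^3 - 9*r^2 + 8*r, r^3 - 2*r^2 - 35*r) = r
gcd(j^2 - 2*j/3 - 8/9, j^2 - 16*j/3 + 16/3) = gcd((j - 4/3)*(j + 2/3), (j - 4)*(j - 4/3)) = j - 4/3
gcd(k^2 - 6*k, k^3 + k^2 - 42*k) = k^2 - 6*k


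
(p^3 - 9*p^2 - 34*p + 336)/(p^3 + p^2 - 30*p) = (p^2 - 15*p + 56)/(p*(p - 5))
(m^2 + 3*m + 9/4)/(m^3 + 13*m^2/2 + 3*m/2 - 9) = (m + 3/2)/(m^2 + 5*m - 6)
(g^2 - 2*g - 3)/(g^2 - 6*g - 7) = (g - 3)/(g - 7)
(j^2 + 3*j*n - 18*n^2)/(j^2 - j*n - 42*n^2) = (j - 3*n)/(j - 7*n)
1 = 1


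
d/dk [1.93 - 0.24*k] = -0.240000000000000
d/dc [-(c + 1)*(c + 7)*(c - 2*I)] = -3*c^2 - 4*c*(4 - I) - 7 + 16*I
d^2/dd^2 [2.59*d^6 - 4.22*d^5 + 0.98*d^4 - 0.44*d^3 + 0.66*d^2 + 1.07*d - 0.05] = 77.7*d^4 - 84.4*d^3 + 11.76*d^2 - 2.64*d + 1.32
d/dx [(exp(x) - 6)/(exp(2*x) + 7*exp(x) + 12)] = (-(exp(x) - 6)*(2*exp(x) + 7) + exp(2*x) + 7*exp(x) + 12)*exp(x)/(exp(2*x) + 7*exp(x) + 12)^2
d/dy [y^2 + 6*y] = 2*y + 6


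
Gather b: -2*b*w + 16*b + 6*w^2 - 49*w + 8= b*(16 - 2*w) + 6*w^2 - 49*w + 8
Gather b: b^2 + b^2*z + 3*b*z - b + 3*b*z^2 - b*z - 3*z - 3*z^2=b^2*(z + 1) + b*(3*z^2 + 2*z - 1) - 3*z^2 - 3*z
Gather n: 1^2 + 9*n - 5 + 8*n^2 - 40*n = 8*n^2 - 31*n - 4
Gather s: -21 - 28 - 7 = -56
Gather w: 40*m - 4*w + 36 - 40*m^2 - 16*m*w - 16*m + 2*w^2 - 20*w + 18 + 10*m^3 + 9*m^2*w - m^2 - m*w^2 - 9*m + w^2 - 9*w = 10*m^3 - 41*m^2 + 15*m + w^2*(3 - m) + w*(9*m^2 - 16*m - 33) + 54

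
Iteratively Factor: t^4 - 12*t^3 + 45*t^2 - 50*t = (t - 5)*(t^3 - 7*t^2 + 10*t) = (t - 5)^2*(t^2 - 2*t) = t*(t - 5)^2*(t - 2)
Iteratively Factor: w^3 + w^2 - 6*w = (w + 3)*(w^2 - 2*w) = (w - 2)*(w + 3)*(w)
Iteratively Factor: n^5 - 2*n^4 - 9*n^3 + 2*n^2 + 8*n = (n + 1)*(n^4 - 3*n^3 - 6*n^2 + 8*n) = n*(n + 1)*(n^3 - 3*n^2 - 6*n + 8) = n*(n + 1)*(n + 2)*(n^2 - 5*n + 4) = n*(n - 4)*(n + 1)*(n + 2)*(n - 1)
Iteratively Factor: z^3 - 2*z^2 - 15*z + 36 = (z - 3)*(z^2 + z - 12) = (z - 3)^2*(z + 4)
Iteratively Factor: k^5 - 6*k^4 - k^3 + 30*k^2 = (k)*(k^4 - 6*k^3 - k^2 + 30*k) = k*(k + 2)*(k^3 - 8*k^2 + 15*k) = k*(k - 3)*(k + 2)*(k^2 - 5*k) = k^2*(k - 3)*(k + 2)*(k - 5)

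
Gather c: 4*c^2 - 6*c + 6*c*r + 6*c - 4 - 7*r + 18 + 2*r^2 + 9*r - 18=4*c^2 + 6*c*r + 2*r^2 + 2*r - 4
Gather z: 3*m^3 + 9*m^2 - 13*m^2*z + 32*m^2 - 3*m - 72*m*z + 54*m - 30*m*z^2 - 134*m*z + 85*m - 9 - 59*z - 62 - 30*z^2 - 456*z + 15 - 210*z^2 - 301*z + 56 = 3*m^3 + 41*m^2 + 136*m + z^2*(-30*m - 240) + z*(-13*m^2 - 206*m - 816)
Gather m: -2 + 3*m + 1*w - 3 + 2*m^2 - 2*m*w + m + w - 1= 2*m^2 + m*(4 - 2*w) + 2*w - 6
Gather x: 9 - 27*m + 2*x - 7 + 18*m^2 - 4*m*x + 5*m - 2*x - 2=18*m^2 - 4*m*x - 22*m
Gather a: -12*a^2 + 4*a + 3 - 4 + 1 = -12*a^2 + 4*a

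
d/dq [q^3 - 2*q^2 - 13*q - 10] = 3*q^2 - 4*q - 13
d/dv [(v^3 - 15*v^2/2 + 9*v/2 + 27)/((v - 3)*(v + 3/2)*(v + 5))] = 11/(v^2 + 10*v + 25)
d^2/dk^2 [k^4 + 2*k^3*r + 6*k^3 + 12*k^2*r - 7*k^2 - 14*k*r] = 12*k^2 + 12*k*r + 36*k + 24*r - 14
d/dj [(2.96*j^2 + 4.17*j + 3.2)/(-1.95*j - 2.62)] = (-5.772*j^2 - 15.5104*j - 4.6854)/(3.8025*j^2 + 10.218*j + 6.8644)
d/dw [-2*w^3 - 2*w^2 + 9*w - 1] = -6*w^2 - 4*w + 9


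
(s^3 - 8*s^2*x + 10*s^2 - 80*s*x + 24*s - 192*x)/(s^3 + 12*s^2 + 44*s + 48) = (s - 8*x)/(s + 2)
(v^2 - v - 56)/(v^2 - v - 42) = (-v^2 + v + 56)/(-v^2 + v + 42)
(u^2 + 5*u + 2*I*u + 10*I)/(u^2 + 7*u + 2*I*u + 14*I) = (u + 5)/(u + 7)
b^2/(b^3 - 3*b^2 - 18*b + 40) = b^2/(b^3 - 3*b^2 - 18*b + 40)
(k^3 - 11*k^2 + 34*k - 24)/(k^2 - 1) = (k^2 - 10*k + 24)/(k + 1)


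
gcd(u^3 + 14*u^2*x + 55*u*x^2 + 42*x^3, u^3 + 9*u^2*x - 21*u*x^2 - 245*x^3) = u + 7*x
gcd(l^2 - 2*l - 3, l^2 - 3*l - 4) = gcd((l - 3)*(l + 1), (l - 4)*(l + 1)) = l + 1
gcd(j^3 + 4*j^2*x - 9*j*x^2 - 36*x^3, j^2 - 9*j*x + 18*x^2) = -j + 3*x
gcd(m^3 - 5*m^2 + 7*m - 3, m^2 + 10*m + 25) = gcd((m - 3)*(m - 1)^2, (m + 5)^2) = 1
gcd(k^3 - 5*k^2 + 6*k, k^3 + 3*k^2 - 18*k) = k^2 - 3*k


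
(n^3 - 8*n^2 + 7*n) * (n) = n^4 - 8*n^3 + 7*n^2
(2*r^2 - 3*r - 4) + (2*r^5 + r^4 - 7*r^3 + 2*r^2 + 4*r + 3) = 2*r^5 + r^4 - 7*r^3 + 4*r^2 + r - 1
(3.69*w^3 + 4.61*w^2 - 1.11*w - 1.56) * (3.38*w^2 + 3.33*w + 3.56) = 12.4722*w^5 + 27.8695*w^4 + 24.7359*w^3 + 7.4425*w^2 - 9.1464*w - 5.5536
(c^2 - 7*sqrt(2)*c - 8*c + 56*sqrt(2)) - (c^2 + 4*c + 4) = -12*c - 7*sqrt(2)*c - 4 + 56*sqrt(2)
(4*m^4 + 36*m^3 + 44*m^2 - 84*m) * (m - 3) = 4*m^5 + 24*m^4 - 64*m^3 - 216*m^2 + 252*m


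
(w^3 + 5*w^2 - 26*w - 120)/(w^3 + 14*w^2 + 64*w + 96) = (w - 5)/(w + 4)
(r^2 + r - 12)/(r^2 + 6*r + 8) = (r - 3)/(r + 2)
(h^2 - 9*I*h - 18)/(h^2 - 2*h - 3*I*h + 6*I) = (h - 6*I)/(h - 2)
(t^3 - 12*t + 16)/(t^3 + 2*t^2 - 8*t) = (t - 2)/t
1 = 1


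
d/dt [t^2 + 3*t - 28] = 2*t + 3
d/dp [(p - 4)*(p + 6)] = 2*p + 2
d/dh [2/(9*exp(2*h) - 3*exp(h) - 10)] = (6 - 36*exp(h))*exp(h)/(-9*exp(2*h) + 3*exp(h) + 10)^2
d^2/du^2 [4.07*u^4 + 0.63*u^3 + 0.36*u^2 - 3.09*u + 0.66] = 48.84*u^2 + 3.78*u + 0.72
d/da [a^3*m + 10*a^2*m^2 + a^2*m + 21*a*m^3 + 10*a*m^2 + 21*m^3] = m*(3*a^2 + 20*a*m + 2*a + 21*m^2 + 10*m)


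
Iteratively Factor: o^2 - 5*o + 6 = (o - 2)*(o - 3)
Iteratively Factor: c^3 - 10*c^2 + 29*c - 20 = (c - 5)*(c^2 - 5*c + 4) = (c - 5)*(c - 4)*(c - 1)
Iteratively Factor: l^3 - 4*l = (l + 2)*(l^2 - 2*l) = (l - 2)*(l + 2)*(l)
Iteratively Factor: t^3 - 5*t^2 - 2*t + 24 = (t + 2)*(t^2 - 7*t + 12) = (t - 4)*(t + 2)*(t - 3)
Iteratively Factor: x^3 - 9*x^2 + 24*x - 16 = (x - 1)*(x^2 - 8*x + 16) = (x - 4)*(x - 1)*(x - 4)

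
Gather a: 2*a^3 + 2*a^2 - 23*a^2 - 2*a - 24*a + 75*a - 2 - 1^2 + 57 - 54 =2*a^3 - 21*a^2 + 49*a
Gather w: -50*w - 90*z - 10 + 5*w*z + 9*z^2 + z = w*(5*z - 50) + 9*z^2 - 89*z - 10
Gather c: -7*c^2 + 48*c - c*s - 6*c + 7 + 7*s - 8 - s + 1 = -7*c^2 + c*(42 - s) + 6*s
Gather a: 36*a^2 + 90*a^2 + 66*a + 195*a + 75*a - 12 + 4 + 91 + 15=126*a^2 + 336*a + 98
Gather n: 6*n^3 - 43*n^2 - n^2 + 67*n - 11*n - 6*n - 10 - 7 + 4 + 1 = 6*n^3 - 44*n^2 + 50*n - 12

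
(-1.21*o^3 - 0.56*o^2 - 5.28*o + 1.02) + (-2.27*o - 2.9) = -1.21*o^3 - 0.56*o^2 - 7.55*o - 1.88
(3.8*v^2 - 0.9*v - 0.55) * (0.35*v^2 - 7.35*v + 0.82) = 1.33*v^4 - 28.245*v^3 + 9.5385*v^2 + 3.3045*v - 0.451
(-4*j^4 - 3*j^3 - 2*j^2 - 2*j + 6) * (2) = -8*j^4 - 6*j^3 - 4*j^2 - 4*j + 12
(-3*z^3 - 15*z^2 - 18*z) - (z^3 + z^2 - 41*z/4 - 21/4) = -4*z^3 - 16*z^2 - 31*z/4 + 21/4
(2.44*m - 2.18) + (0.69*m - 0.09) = 3.13*m - 2.27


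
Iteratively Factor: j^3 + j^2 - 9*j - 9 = (j - 3)*(j^2 + 4*j + 3) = (j - 3)*(j + 1)*(j + 3)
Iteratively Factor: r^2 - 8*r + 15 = (r - 3)*(r - 5)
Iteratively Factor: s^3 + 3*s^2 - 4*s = (s)*(s^2 + 3*s - 4) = s*(s + 4)*(s - 1)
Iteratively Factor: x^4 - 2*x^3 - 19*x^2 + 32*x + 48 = (x + 4)*(x^3 - 6*x^2 + 5*x + 12) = (x - 3)*(x + 4)*(x^2 - 3*x - 4) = (x - 4)*(x - 3)*(x + 4)*(x + 1)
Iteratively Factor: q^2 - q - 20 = (q + 4)*(q - 5)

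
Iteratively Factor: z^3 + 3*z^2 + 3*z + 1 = (z + 1)*(z^2 + 2*z + 1) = (z + 1)^2*(z + 1)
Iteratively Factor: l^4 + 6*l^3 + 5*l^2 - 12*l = (l + 4)*(l^3 + 2*l^2 - 3*l) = (l + 3)*(l + 4)*(l^2 - l) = (l - 1)*(l + 3)*(l + 4)*(l)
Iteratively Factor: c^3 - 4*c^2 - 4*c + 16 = (c + 2)*(c^2 - 6*c + 8) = (c - 4)*(c + 2)*(c - 2)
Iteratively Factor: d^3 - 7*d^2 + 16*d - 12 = (d - 2)*(d^2 - 5*d + 6) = (d - 3)*(d - 2)*(d - 2)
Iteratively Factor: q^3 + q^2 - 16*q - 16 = (q - 4)*(q^2 + 5*q + 4) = (q - 4)*(q + 4)*(q + 1)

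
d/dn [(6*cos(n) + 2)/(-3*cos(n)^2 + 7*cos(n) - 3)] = 2*(-9*cos(n)^2 - 6*cos(n) + 16)*sin(n)/(3*sin(n)^2 + 7*cos(n) - 6)^2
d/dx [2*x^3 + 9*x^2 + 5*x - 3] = 6*x^2 + 18*x + 5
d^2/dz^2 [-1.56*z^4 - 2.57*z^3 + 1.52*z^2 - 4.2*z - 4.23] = -18.72*z^2 - 15.42*z + 3.04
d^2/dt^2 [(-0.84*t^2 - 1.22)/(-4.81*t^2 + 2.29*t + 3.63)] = (5.6843418860808e-14*t^4 + 18.505032*t^3 + 257.356164*t^2 - 80.629068*t + 77.535928)/(111.284641*t^6 - 158.945007*t^5 - 176.279766*t^4 + 227.895533*t^3 + 133.034418*t^2 - 90.525303*t - 47.832147)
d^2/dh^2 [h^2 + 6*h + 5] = 2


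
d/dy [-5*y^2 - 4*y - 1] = -10*y - 4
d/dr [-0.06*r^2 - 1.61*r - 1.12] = -0.12*r - 1.61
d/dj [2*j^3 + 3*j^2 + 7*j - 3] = 6*j^2 + 6*j + 7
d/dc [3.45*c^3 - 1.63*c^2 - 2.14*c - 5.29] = 10.35*c^2 - 3.26*c - 2.14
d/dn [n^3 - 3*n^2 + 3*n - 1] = 3*n^2 - 6*n + 3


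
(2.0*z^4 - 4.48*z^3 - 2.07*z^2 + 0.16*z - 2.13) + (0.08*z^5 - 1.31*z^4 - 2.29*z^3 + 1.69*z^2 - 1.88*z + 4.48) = 0.08*z^5 + 0.69*z^4 - 6.77*z^3 - 0.38*z^2 - 1.72*z + 2.35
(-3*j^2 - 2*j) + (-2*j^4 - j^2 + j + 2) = -2*j^4 - 4*j^2 - j + 2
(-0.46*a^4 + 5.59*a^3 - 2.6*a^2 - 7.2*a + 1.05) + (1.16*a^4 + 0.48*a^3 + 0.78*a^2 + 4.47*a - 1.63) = 0.7*a^4 + 6.07*a^3 - 1.82*a^2 - 2.73*a - 0.58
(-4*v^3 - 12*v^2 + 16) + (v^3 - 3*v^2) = -3*v^3 - 15*v^2 + 16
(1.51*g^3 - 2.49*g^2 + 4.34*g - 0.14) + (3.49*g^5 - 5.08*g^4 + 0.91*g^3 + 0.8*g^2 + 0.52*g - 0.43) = 3.49*g^5 - 5.08*g^4 + 2.42*g^3 - 1.69*g^2 + 4.86*g - 0.57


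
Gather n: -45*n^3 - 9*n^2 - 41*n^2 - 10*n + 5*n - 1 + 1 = -45*n^3 - 50*n^2 - 5*n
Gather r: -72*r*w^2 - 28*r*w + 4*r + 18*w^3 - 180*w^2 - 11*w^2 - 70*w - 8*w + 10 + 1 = r*(-72*w^2 - 28*w + 4) + 18*w^3 - 191*w^2 - 78*w + 11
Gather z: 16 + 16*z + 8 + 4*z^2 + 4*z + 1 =4*z^2 + 20*z + 25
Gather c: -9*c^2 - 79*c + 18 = -9*c^2 - 79*c + 18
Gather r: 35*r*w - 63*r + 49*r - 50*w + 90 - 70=r*(35*w - 14) - 50*w + 20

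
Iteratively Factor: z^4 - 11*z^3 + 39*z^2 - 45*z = (z - 5)*(z^3 - 6*z^2 + 9*z) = (z - 5)*(z - 3)*(z^2 - 3*z) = (z - 5)*(z - 3)^2*(z)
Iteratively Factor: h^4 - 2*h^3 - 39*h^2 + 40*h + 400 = (h - 5)*(h^3 + 3*h^2 - 24*h - 80) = (h - 5)*(h + 4)*(h^2 - h - 20) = (h - 5)*(h + 4)^2*(h - 5)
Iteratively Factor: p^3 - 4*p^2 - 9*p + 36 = (p - 3)*(p^2 - p - 12) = (p - 3)*(p + 3)*(p - 4)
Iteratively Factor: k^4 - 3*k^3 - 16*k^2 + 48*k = (k - 4)*(k^3 + k^2 - 12*k) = k*(k - 4)*(k^2 + k - 12) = k*(k - 4)*(k - 3)*(k + 4)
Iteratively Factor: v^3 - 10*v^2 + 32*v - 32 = (v - 2)*(v^2 - 8*v + 16) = (v - 4)*(v - 2)*(v - 4)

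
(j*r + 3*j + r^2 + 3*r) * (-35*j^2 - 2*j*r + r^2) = -35*j^3*r - 105*j^3 - 37*j^2*r^2 - 111*j^2*r - j*r^3 - 3*j*r^2 + r^4 + 3*r^3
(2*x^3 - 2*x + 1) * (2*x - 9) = 4*x^4 - 18*x^3 - 4*x^2 + 20*x - 9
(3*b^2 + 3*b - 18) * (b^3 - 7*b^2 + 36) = 3*b^5 - 18*b^4 - 39*b^3 + 234*b^2 + 108*b - 648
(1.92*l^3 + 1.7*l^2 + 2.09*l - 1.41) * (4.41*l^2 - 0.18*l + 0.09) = 8.4672*l^5 + 7.1514*l^4 + 9.0837*l^3 - 6.4413*l^2 + 0.4419*l - 0.1269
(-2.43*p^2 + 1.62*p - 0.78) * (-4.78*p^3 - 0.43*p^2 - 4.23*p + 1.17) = 11.6154*p^5 - 6.6987*p^4 + 13.3107*p^3 - 9.3603*p^2 + 5.1948*p - 0.9126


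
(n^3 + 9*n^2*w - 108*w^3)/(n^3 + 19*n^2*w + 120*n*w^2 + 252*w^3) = (n - 3*w)/(n + 7*w)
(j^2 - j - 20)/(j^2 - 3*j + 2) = (j^2 - j - 20)/(j^2 - 3*j + 2)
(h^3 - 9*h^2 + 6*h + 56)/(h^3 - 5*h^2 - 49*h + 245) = (h^2 - 2*h - 8)/(h^2 + 2*h - 35)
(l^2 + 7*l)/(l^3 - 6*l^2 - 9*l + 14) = l*(l + 7)/(l^3 - 6*l^2 - 9*l + 14)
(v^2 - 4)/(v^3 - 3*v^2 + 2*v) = (v + 2)/(v*(v - 1))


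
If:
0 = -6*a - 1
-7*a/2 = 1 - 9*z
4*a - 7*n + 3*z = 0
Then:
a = -1/6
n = -19/252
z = 5/108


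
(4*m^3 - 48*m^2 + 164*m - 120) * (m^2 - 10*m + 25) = 4*m^5 - 88*m^4 + 744*m^3 - 2960*m^2 + 5300*m - 3000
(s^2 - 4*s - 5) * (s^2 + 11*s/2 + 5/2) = s^4 + 3*s^3/2 - 49*s^2/2 - 75*s/2 - 25/2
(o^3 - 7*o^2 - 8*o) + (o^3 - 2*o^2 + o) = 2*o^3 - 9*o^2 - 7*o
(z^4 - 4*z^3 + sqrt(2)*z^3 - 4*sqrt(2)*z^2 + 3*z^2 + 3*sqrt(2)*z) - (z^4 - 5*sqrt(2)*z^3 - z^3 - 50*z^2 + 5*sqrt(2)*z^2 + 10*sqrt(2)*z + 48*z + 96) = -3*z^3 + 6*sqrt(2)*z^3 - 9*sqrt(2)*z^2 + 53*z^2 - 48*z - 7*sqrt(2)*z - 96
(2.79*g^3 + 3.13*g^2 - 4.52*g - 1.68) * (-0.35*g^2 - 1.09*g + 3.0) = -0.9765*g^5 - 4.1366*g^4 + 6.5403*g^3 + 14.9048*g^2 - 11.7288*g - 5.04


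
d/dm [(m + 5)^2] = 2*m + 10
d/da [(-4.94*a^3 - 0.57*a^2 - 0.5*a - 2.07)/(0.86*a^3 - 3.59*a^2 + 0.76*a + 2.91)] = (18.2248*a^4 - 6.6488*a^3 - 40.0138*a^2 - 18.18*a + 0.1182)/(0.7396*a^6 - 6.1748*a^5 + 14.1953*a^4 - 0.451599999999999*a^3 - 20.3162*a^2 + 4.4232*a + 8.4681)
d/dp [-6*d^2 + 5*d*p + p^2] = 5*d + 2*p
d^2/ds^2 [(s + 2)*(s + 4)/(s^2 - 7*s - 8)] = 2*(13*s^3 + 48*s^2 - 24*s + 184)/(s^6 - 21*s^5 + 123*s^4 - 7*s^3 - 984*s^2 - 1344*s - 512)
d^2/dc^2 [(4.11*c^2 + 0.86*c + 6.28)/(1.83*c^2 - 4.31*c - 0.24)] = (70.593714*c^3 + 137.017224*c^2 - 294.927192*c + 237.526472)/(6.128487*c^6 - 43.301277*c^5 + 99.571581*c^4 - 68.705279*c^3 - 13.058568*c^2 - 0.744768*c - 0.013824)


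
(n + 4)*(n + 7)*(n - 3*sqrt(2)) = n^3 - 3*sqrt(2)*n^2 + 11*n^2 - 33*sqrt(2)*n + 28*n - 84*sqrt(2)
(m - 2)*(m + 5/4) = m^2 - 3*m/4 - 5/2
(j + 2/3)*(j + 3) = j^2 + 11*j/3 + 2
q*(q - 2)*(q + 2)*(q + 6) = q^4 + 6*q^3 - 4*q^2 - 24*q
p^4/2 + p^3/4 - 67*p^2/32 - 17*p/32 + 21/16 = (p/2 + 1)*(p - 7/4)*(p - 3/4)*(p + 1)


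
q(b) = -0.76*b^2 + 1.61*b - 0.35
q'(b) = 1.61 - 1.52*b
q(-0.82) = -2.18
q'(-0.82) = 2.86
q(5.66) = -15.58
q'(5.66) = -6.99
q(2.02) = -0.20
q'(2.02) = -1.46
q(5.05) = -11.60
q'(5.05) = -6.07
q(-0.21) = -0.72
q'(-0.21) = 1.93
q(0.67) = 0.39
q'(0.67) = 0.59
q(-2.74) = -10.47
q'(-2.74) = 5.77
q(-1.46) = -4.32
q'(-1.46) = 3.83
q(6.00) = -18.05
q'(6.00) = -7.51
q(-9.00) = -76.40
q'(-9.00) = 15.29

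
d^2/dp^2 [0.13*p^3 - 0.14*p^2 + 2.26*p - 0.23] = 0.78*p - 0.28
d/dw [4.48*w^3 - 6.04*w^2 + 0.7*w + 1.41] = 13.44*w^2 - 12.08*w + 0.7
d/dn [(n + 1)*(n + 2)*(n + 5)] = 3*n^2 + 16*n + 17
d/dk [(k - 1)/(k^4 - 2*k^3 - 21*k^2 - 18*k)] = (-3*k^4 + 8*k^3 + 15*k^2 - 42*k - 18)/(k^2*(k^6 - 4*k^5 - 38*k^4 + 48*k^3 + 513*k^2 + 756*k + 324))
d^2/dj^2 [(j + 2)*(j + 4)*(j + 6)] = 6*j + 24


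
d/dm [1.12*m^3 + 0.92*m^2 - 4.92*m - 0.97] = 3.36*m^2 + 1.84*m - 4.92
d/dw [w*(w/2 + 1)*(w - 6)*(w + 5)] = 2*w^3 + 3*w^2/2 - 32*w - 30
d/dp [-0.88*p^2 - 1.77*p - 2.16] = -1.76*p - 1.77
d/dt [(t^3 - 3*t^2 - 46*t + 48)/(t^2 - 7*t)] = (t^4 - 14*t^3 + 67*t^2 - 96*t + 336)/(t^2*(t^2 - 14*t + 49))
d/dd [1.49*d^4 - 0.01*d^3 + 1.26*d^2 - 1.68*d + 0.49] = 5.96*d^3 - 0.03*d^2 + 2.52*d - 1.68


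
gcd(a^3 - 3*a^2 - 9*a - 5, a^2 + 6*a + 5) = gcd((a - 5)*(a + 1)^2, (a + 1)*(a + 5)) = a + 1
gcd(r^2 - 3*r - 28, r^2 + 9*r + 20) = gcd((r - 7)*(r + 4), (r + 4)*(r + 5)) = r + 4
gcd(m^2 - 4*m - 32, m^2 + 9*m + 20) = m + 4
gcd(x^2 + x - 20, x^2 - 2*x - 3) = 1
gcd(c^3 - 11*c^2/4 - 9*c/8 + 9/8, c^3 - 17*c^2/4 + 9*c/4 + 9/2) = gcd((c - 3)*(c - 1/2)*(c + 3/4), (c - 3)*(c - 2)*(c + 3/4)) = c^2 - 9*c/4 - 9/4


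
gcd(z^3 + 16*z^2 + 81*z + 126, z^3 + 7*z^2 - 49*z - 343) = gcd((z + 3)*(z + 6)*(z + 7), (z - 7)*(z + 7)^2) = z + 7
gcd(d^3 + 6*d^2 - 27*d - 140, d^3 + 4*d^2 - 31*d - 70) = d^2 + 2*d - 35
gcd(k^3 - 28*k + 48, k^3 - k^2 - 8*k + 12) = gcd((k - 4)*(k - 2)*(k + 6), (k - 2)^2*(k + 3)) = k - 2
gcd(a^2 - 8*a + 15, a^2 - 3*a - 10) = a - 5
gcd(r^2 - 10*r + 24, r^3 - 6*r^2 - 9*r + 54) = r - 6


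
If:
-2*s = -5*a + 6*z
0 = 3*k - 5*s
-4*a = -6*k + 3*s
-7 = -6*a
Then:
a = 7/6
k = 10/9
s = 2/3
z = 3/4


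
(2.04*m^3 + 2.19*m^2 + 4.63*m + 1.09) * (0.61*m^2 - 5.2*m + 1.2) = 1.2444*m^5 - 9.2721*m^4 - 6.1157*m^3 - 20.7831*m^2 - 0.112000000000001*m + 1.308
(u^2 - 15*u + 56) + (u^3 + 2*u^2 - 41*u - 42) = u^3 + 3*u^2 - 56*u + 14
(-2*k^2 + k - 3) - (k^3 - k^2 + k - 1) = -k^3 - k^2 - 2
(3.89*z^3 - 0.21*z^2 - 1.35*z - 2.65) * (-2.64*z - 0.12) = -10.2696*z^4 + 0.0876*z^3 + 3.5892*z^2 + 7.158*z + 0.318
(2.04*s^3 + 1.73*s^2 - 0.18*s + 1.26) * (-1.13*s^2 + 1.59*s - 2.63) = -2.3052*s^5 + 1.2887*s^4 - 2.4111*s^3 - 6.2599*s^2 + 2.4768*s - 3.3138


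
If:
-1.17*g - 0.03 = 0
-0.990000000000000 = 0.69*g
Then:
No Solution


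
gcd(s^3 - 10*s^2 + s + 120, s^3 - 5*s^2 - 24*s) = s^2 - 5*s - 24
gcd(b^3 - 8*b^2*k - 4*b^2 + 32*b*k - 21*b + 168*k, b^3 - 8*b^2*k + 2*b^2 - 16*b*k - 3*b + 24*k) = b^2 - 8*b*k + 3*b - 24*k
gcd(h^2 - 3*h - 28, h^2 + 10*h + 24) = h + 4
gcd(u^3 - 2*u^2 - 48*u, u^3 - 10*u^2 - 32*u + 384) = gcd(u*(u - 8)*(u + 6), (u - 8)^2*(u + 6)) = u^2 - 2*u - 48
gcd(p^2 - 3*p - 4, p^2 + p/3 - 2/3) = p + 1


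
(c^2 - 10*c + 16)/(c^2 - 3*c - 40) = (c - 2)/(c + 5)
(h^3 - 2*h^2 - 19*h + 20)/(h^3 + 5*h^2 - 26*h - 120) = (h - 1)/(h + 6)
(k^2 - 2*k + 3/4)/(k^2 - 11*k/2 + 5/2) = (k - 3/2)/(k - 5)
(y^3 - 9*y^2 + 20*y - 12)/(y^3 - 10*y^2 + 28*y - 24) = (y - 1)/(y - 2)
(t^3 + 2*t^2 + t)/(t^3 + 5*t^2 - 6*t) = (t^2 + 2*t + 1)/(t^2 + 5*t - 6)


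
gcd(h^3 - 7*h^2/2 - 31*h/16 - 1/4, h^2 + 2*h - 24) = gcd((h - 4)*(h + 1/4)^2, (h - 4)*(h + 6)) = h - 4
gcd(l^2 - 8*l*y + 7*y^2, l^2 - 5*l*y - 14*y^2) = -l + 7*y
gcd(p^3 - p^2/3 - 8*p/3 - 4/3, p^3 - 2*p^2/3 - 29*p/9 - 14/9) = p^2 + 5*p/3 + 2/3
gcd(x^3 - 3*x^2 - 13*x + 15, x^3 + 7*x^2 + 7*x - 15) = x^2 + 2*x - 3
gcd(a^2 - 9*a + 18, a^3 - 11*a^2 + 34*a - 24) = a - 6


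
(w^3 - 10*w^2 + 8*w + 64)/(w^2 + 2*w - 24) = (w^2 - 6*w - 16)/(w + 6)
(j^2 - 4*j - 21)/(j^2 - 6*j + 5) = (j^2 - 4*j - 21)/(j^2 - 6*j + 5)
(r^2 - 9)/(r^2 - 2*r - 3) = (r + 3)/(r + 1)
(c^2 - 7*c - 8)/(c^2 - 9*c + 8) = (c + 1)/(c - 1)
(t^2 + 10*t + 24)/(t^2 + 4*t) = (t + 6)/t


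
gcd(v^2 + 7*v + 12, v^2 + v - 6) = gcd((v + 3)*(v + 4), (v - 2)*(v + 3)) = v + 3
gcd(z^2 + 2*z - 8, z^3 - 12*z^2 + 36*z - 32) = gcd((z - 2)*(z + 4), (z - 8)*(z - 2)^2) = z - 2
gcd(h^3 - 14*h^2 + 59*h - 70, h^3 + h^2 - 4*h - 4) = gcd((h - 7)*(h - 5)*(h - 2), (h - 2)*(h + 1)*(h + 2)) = h - 2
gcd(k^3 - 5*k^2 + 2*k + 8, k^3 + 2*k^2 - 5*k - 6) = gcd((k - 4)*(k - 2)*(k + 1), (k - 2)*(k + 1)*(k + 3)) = k^2 - k - 2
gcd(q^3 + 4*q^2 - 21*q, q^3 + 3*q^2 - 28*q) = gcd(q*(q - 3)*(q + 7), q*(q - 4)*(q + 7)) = q^2 + 7*q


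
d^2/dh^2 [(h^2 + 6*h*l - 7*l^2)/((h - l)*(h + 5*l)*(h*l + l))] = 2*(h^3 + 21*h^2*l + 105*h*l^2 + 6*h*l + 175*l^3 + 10*l^2 + 2*l)/(l*(h^6 + 15*h^5*l + 3*h^5 + 75*h^4*l^2 + 45*h^4*l + 3*h^4 + 125*h^3*l^3 + 225*h^3*l^2 + 45*h^3*l + h^3 + 375*h^2*l^3 + 225*h^2*l^2 + 15*h^2*l + 375*h*l^3 + 75*h*l^2 + 125*l^3))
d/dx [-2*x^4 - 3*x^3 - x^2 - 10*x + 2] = -8*x^3 - 9*x^2 - 2*x - 10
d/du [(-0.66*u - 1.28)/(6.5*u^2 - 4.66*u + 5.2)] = (4.29*u^2 + 16.64*u - 9.3968)/(42.25*u^4 - 60.58*u^3 + 89.3156*u^2 - 48.464*u + 27.04)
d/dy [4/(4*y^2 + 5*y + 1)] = 4*(-8*y - 5)/(4*y^2 + 5*y + 1)^2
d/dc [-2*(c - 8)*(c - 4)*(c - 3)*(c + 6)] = -8*c^3 + 54*c^2 + 88*c - 624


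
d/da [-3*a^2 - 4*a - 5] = -6*a - 4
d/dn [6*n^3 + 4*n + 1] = 18*n^2 + 4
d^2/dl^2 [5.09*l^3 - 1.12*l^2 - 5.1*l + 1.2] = 30.54*l - 2.24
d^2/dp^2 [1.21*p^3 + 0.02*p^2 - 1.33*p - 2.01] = 7.26*p + 0.04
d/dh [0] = 0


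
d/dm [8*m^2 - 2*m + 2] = 16*m - 2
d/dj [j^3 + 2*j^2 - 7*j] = 3*j^2 + 4*j - 7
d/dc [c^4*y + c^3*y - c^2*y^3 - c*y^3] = y*(4*c^3 + 3*c^2 - 2*c*y^2 - y^2)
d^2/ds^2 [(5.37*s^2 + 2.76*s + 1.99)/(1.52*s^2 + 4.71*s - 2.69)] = (-64.1364*s^3 + 159.327312*s^2 + 153.191376*s + 252.219704)/(3.511808*s^6 + 32.645952*s^5 + 82.514568*s^4 - 11.062377*s^3 - 146.029071*s^2 + 102.246093*s - 19.465109)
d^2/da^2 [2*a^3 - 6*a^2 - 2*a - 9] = 12*a - 12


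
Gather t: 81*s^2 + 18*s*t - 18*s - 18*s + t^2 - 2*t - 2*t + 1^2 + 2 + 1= 81*s^2 - 36*s + t^2 + t*(18*s - 4) + 4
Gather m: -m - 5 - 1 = -m - 6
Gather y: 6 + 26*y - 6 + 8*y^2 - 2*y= 8*y^2 + 24*y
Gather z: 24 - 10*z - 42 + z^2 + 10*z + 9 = z^2 - 9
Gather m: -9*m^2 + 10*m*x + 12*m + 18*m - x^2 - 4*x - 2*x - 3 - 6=-9*m^2 + m*(10*x + 30) - x^2 - 6*x - 9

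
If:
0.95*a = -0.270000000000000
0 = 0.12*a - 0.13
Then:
No Solution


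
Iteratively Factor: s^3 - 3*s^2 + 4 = (s - 2)*(s^2 - s - 2) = (s - 2)*(s + 1)*(s - 2)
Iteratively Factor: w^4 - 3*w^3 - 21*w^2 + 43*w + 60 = (w - 3)*(w^3 - 21*w - 20) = (w - 3)*(w + 4)*(w^2 - 4*w - 5) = (w - 3)*(w + 1)*(w + 4)*(w - 5)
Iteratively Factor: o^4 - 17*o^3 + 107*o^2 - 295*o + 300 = (o - 5)*(o^3 - 12*o^2 + 47*o - 60) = (o - 5)^2*(o^2 - 7*o + 12) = (o - 5)^2*(o - 4)*(o - 3)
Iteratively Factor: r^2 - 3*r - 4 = (r - 4)*(r + 1)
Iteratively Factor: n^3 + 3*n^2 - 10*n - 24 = (n - 3)*(n^2 + 6*n + 8) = (n - 3)*(n + 4)*(n + 2)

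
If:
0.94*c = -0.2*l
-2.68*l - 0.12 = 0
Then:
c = 0.01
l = -0.04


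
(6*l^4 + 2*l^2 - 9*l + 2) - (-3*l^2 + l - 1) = 6*l^4 + 5*l^2 - 10*l + 3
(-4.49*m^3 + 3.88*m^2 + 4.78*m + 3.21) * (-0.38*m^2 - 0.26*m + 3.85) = 1.7062*m^5 - 0.307*m^4 - 20.1117*m^3 + 12.4754*m^2 + 17.5684*m + 12.3585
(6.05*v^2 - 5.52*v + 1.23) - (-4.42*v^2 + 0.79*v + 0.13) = 10.47*v^2 - 6.31*v + 1.1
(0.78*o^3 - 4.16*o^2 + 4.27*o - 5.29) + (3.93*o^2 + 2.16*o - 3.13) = 0.78*o^3 - 0.23*o^2 + 6.43*o - 8.42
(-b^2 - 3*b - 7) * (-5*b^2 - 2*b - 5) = 5*b^4 + 17*b^3 + 46*b^2 + 29*b + 35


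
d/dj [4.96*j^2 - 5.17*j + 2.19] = 9.92*j - 5.17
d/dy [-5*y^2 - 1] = -10*y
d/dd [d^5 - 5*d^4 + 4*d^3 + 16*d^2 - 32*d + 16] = 5*d^4 - 20*d^3 + 12*d^2 + 32*d - 32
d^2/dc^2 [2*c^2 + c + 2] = 4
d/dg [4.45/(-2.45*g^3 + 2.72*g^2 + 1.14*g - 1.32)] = (32.7075*g^2 - 24.208*g - 5.073)/(2.45*g^3 - 2.72*g^2 - 1.14*g + 1.32)^2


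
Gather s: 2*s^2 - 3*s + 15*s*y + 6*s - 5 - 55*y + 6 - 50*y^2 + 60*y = 2*s^2 + s*(15*y + 3) - 50*y^2 + 5*y + 1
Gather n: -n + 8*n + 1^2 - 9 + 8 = 7*n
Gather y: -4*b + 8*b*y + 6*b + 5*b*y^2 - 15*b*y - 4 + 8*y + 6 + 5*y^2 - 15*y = 2*b + y^2*(5*b + 5) + y*(-7*b - 7) + 2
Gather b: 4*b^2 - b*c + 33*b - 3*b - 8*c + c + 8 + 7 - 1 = 4*b^2 + b*(30 - c) - 7*c + 14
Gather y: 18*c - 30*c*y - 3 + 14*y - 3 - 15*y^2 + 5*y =18*c - 15*y^2 + y*(19 - 30*c) - 6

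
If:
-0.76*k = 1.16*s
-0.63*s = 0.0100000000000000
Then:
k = 0.02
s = -0.02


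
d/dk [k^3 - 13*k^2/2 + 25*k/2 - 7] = 3*k^2 - 13*k + 25/2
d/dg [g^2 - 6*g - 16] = 2*g - 6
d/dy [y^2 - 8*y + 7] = 2*y - 8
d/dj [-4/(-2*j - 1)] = -8/(2*j + 1)^2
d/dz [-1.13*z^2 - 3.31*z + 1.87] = -2.26*z - 3.31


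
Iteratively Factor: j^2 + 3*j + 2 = (j + 2)*(j + 1)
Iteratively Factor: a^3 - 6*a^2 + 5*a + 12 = (a + 1)*(a^2 - 7*a + 12) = (a - 4)*(a + 1)*(a - 3)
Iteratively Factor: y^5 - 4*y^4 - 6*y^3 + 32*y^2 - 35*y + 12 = (y - 1)*(y^4 - 3*y^3 - 9*y^2 + 23*y - 12) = (y - 1)^2*(y^3 - 2*y^2 - 11*y + 12) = (y - 1)^2*(y + 3)*(y^2 - 5*y + 4) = (y - 1)^3*(y + 3)*(y - 4)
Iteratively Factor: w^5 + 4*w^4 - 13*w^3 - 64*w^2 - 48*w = (w + 3)*(w^4 + w^3 - 16*w^2 - 16*w) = w*(w + 3)*(w^3 + w^2 - 16*w - 16) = w*(w + 1)*(w + 3)*(w^2 - 16) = w*(w + 1)*(w + 3)*(w + 4)*(w - 4)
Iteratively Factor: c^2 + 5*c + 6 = (c + 3)*(c + 2)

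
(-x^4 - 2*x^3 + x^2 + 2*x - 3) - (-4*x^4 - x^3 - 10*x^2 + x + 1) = 3*x^4 - x^3 + 11*x^2 + x - 4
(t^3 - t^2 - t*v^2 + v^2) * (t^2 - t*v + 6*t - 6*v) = t^5 - t^4*v + 5*t^4 - t^3*v^2 - 5*t^3*v - 6*t^3 + t^2*v^3 - 5*t^2*v^2 + 6*t^2*v + 5*t*v^3 + 6*t*v^2 - 6*v^3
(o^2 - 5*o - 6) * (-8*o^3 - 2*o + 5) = -8*o^5 + 40*o^4 + 46*o^3 + 15*o^2 - 13*o - 30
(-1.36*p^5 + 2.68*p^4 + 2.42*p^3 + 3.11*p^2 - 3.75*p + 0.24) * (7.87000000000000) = -10.7032*p^5 + 21.0916*p^4 + 19.0454*p^3 + 24.4757*p^2 - 29.5125*p + 1.8888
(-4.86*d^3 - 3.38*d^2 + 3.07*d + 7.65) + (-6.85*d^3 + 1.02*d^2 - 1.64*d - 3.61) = -11.71*d^3 - 2.36*d^2 + 1.43*d + 4.04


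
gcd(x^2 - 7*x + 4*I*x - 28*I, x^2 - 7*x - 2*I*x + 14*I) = x - 7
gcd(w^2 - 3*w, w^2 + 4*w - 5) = 1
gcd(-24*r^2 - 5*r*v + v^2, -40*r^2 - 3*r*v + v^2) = 8*r - v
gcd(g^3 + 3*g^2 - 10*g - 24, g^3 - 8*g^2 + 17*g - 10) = 1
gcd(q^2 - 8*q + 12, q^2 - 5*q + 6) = q - 2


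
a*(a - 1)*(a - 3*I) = a^3 - a^2 - 3*I*a^2 + 3*I*a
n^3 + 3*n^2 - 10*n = n*(n - 2)*(n + 5)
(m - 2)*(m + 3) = m^2 + m - 6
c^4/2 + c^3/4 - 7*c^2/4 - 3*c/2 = c*(c/2 + 1/2)*(c - 2)*(c + 3/2)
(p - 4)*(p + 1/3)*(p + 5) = p^3 + 4*p^2/3 - 59*p/3 - 20/3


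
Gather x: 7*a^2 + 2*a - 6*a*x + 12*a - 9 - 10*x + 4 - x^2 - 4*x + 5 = 7*a^2 + 14*a - x^2 + x*(-6*a - 14)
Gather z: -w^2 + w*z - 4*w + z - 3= -w^2 - 4*w + z*(w + 1) - 3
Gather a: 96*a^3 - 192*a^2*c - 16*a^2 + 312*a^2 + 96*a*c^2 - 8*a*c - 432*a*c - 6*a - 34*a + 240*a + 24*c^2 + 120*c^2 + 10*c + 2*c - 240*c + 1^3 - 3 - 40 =96*a^3 + a^2*(296 - 192*c) + a*(96*c^2 - 440*c + 200) + 144*c^2 - 228*c - 42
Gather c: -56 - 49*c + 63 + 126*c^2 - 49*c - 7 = 126*c^2 - 98*c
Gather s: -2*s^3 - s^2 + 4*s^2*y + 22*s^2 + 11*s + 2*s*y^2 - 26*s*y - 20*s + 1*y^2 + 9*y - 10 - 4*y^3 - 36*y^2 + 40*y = -2*s^3 + s^2*(4*y + 21) + s*(2*y^2 - 26*y - 9) - 4*y^3 - 35*y^2 + 49*y - 10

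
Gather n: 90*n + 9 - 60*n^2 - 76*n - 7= -60*n^2 + 14*n + 2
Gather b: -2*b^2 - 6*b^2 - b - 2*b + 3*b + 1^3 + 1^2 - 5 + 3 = -8*b^2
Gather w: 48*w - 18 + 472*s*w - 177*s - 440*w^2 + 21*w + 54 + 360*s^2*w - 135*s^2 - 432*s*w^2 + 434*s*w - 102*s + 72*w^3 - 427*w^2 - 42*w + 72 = -135*s^2 - 279*s + 72*w^3 + w^2*(-432*s - 867) + w*(360*s^2 + 906*s + 27) + 108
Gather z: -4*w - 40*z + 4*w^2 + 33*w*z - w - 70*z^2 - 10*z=4*w^2 - 5*w - 70*z^2 + z*(33*w - 50)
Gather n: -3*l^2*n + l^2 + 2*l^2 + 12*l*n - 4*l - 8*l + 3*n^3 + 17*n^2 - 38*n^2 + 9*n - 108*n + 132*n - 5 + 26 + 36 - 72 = 3*l^2 - 12*l + 3*n^3 - 21*n^2 + n*(-3*l^2 + 12*l + 33) - 15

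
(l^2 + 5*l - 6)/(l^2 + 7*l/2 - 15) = 2*(l - 1)/(2*l - 5)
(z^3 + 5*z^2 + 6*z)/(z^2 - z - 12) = z*(z + 2)/(z - 4)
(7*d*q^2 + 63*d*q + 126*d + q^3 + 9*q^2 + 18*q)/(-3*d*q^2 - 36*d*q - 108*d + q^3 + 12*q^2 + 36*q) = (7*d*q + 21*d + q^2 + 3*q)/(-3*d*q - 18*d + q^2 + 6*q)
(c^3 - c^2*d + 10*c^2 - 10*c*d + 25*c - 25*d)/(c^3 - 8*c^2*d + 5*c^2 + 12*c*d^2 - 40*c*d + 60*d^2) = (c^2 - c*d + 5*c - 5*d)/(c^2 - 8*c*d + 12*d^2)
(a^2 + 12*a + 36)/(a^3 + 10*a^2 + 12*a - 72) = 1/(a - 2)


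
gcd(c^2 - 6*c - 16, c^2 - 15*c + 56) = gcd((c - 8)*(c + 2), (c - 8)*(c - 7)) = c - 8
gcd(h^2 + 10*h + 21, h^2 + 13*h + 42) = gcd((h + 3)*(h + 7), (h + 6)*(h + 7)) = h + 7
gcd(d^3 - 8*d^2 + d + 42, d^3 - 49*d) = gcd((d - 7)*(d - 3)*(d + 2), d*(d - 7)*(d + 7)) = d - 7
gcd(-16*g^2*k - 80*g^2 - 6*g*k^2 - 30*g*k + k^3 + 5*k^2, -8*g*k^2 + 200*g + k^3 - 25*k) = 8*g*k + 40*g - k^2 - 5*k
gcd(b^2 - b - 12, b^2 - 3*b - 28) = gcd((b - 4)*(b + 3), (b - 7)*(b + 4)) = 1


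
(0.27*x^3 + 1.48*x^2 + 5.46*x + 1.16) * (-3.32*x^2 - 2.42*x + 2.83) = -0.8964*x^5 - 5.567*x^4 - 20.9447*x^3 - 12.876*x^2 + 12.6446*x + 3.2828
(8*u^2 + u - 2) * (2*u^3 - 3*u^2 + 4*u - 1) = 16*u^5 - 22*u^4 + 25*u^3 + 2*u^2 - 9*u + 2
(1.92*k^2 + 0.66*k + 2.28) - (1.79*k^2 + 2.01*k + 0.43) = 0.13*k^2 - 1.35*k + 1.85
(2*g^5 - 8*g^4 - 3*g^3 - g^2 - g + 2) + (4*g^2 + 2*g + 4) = 2*g^5 - 8*g^4 - 3*g^3 + 3*g^2 + g + 6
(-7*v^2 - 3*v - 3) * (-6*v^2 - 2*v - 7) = 42*v^4 + 32*v^3 + 73*v^2 + 27*v + 21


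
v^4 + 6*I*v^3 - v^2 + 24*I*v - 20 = (v - 2*I)*(v + I)*(v + 2*I)*(v + 5*I)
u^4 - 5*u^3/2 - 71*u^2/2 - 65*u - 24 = (u - 8)*(u + 1/2)*(u + 2)*(u + 3)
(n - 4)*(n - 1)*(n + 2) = n^3 - 3*n^2 - 6*n + 8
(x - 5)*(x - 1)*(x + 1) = x^3 - 5*x^2 - x + 5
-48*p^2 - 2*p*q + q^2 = (-8*p + q)*(6*p + q)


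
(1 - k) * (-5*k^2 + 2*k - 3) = 5*k^3 - 7*k^2 + 5*k - 3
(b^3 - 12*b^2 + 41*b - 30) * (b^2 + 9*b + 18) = b^5 - 3*b^4 - 49*b^3 + 123*b^2 + 468*b - 540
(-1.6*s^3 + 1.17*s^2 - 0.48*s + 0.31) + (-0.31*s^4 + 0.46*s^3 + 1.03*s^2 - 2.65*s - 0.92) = -0.31*s^4 - 1.14*s^3 + 2.2*s^2 - 3.13*s - 0.61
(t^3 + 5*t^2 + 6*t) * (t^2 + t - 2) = t^5 + 6*t^4 + 9*t^3 - 4*t^2 - 12*t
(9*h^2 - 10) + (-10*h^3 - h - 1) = -10*h^3 + 9*h^2 - h - 11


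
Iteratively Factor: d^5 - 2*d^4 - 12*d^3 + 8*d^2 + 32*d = (d + 2)*(d^4 - 4*d^3 - 4*d^2 + 16*d) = (d - 2)*(d + 2)*(d^3 - 2*d^2 - 8*d) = d*(d - 2)*(d + 2)*(d^2 - 2*d - 8) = d*(d - 4)*(d - 2)*(d + 2)*(d + 2)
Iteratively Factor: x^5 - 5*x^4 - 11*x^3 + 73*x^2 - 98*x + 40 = (x - 1)*(x^4 - 4*x^3 - 15*x^2 + 58*x - 40) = (x - 1)^2*(x^3 - 3*x^2 - 18*x + 40) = (x - 2)*(x - 1)^2*(x^2 - x - 20) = (x - 2)*(x - 1)^2*(x + 4)*(x - 5)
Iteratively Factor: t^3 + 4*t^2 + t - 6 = (t + 2)*(t^2 + 2*t - 3) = (t - 1)*(t + 2)*(t + 3)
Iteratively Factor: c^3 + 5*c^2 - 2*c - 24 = (c + 3)*(c^2 + 2*c - 8) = (c + 3)*(c + 4)*(c - 2)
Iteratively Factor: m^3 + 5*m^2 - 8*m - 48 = (m + 4)*(m^2 + m - 12) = (m - 3)*(m + 4)*(m + 4)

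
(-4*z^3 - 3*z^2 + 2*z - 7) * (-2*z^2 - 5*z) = 8*z^5 + 26*z^4 + 11*z^3 + 4*z^2 + 35*z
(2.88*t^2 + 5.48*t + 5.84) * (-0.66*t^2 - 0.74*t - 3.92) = -1.9008*t^4 - 5.748*t^3 - 19.1992*t^2 - 25.8032*t - 22.8928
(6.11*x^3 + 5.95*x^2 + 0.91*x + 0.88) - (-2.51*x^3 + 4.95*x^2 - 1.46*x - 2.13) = 8.62*x^3 + 1.0*x^2 + 2.37*x + 3.01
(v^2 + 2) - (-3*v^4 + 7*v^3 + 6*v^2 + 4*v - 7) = 3*v^4 - 7*v^3 - 5*v^2 - 4*v + 9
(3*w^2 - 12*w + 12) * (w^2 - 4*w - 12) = 3*w^4 - 24*w^3 + 24*w^2 + 96*w - 144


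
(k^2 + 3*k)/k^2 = (k + 3)/k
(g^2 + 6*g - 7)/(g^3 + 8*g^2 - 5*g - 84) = (g - 1)/(g^2 + g - 12)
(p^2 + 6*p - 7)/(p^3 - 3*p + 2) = (p + 7)/(p^2 + p - 2)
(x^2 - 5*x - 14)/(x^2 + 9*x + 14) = (x - 7)/(x + 7)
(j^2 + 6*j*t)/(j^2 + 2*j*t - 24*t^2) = j/(j - 4*t)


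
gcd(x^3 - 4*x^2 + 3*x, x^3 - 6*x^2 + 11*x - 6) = x^2 - 4*x + 3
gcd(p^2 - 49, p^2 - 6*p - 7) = p - 7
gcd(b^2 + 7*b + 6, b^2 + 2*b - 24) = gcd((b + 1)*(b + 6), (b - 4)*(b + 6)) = b + 6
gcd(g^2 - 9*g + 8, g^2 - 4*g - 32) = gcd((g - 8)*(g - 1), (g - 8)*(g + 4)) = g - 8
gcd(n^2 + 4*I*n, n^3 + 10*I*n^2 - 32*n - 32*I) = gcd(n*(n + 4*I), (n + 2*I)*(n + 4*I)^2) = n + 4*I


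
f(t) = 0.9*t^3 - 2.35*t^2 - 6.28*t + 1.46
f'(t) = 2.7*t^2 - 4.7*t - 6.28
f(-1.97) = -2.17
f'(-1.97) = 13.46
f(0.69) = -3.70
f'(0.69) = -8.24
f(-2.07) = -3.59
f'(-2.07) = 15.02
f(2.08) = -13.67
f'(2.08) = -4.37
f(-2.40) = -9.45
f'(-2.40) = 20.55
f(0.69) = -3.70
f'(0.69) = -8.24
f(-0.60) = 4.19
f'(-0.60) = -2.49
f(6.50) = 108.52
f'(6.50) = 77.24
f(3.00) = -14.23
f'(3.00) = 3.92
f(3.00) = -14.23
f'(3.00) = 3.92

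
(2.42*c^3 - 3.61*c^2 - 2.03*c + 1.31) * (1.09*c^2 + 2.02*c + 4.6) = 2.6378*c^5 + 0.9535*c^4 + 1.6271*c^3 - 19.2787*c^2 - 6.6918*c + 6.026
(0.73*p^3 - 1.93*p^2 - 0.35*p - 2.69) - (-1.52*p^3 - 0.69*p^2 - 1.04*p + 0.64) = 2.25*p^3 - 1.24*p^2 + 0.69*p - 3.33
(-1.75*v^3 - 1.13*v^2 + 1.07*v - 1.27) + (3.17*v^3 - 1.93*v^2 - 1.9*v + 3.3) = 1.42*v^3 - 3.06*v^2 - 0.83*v + 2.03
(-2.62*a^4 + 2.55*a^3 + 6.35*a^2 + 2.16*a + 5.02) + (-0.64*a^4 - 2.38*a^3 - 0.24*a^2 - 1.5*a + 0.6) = -3.26*a^4 + 0.17*a^3 + 6.11*a^2 + 0.66*a + 5.62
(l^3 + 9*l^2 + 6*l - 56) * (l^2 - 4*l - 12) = l^5 + 5*l^4 - 42*l^3 - 188*l^2 + 152*l + 672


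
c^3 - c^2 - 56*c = c*(c - 8)*(c + 7)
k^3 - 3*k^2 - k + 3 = (k - 3)*(k - 1)*(k + 1)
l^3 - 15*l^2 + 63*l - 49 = (l - 7)^2*(l - 1)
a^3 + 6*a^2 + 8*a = a*(a + 2)*(a + 4)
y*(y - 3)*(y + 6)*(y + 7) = y^4 + 10*y^3 + 3*y^2 - 126*y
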